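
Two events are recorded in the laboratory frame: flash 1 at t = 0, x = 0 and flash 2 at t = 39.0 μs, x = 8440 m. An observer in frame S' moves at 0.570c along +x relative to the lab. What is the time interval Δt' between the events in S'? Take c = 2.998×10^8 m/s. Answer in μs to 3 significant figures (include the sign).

γ = 1/√(1 − 0.570²) = 1.2171
Δt' = γ(Δt − vΔx/c²) = 1.2171 × (39.0 μs − 0.570×8440 m / (2.998×10^8 m/s))
= 1.2171 × (22.953 μs) = 27.9 μs

Δt' ≈ 27.9 μs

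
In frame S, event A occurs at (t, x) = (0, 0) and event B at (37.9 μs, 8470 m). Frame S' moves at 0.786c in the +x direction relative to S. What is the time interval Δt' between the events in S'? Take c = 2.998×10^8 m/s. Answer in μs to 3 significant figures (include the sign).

Δt' ≈ 25.4 μs

γ = 1/√(1 − 0.786²) = 1.6175
Δt' = γ(Δt − vΔx/c²) = 1.6175 × (37.9 μs − 0.786×8470 m / (2.998×10^8 m/s))
= 1.6175 × (15.694 μs) = 25.4 μs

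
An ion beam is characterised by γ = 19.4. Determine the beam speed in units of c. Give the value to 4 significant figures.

β ≈ 0.9987

β = √(1 − 1/γ²) = √(1 − 1/19.4²) = √(0.997343) = 0.9987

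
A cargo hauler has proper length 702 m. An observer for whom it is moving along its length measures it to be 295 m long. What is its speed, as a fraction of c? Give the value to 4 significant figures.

β ≈ 0.9074

γ = L₀/L = 702/295 = 2.37966
β = √(1 − 1/γ²) = 0.9074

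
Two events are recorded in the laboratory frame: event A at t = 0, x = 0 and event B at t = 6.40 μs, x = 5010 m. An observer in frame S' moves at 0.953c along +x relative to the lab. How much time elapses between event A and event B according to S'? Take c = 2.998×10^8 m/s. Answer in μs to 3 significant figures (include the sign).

γ = 1/√(1 − 0.953²) = 3.3007
Δt' = γ(Δt − vΔx/c²) = 3.3007 × (6.40 μs − 0.953×5010 m / (2.998×10^8 m/s))
= 3.3007 × (-9.5257 μs) = -31.4 μs

Δt' ≈ -31.4 μs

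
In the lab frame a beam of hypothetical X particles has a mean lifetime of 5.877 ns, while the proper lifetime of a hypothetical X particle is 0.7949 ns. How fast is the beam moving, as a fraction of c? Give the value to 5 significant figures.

γ = Δt/τ₀ = 5.877/0.7949 = 7.393383
β = √(1 − 1/γ²) = √(1 − 1/7.393383²) = 0.99081

β ≈ 0.99081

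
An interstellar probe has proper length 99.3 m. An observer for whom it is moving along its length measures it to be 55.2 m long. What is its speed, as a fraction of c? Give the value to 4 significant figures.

β ≈ 0.8313

γ = L₀/L = 99.3/55.2 = 1.79891
β = √(1 − 1/γ²) = 0.8313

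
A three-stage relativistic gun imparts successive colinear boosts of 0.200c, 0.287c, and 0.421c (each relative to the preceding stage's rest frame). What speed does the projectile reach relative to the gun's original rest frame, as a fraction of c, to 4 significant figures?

u ≈ 0.7384c

Compose boost 2: (0.287 + 0.200)/(1 + 0.287×0.200) = 0.4870/1.05740 = 0.460564
Compose boost 3: (0.421 + 0.460564)/(1 + 0.421×0.460564) = 0.881564/1.19390 = 0.7384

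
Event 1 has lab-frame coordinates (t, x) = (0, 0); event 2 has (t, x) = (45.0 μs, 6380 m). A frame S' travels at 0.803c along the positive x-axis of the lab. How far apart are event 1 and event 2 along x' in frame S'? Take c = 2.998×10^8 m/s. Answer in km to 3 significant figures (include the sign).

Δx' ≈ -7.47 km

γ = 1/√(1 − 0.803²) = 1.6779
Δx' = γ(Δx − vΔt) = 1.6779 × (6380 m − 0.803×(2.998×10^8 m/s)×45.0×10^-6 s)
= 1.6779 × (-4453.3 m) = -7.47 km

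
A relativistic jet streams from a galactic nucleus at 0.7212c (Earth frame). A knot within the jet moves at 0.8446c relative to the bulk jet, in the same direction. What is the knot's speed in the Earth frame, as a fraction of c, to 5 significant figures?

Relativistic velocity addition: u = (u' + v)/(1 + u'v/c²)
= (0.8446 + 0.7212)/(1 + 0.8446×0.7212) = 1.5658/1.609126 = 0.97308

u ≈ 0.97308c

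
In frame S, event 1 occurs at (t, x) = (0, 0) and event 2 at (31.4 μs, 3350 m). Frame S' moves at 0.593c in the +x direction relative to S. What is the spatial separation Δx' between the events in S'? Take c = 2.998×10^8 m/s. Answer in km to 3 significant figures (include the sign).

γ = 1/√(1 − 0.593²) = 1.2419
Δx' = γ(Δx − vΔt) = 1.2419 × (3350 m − 0.593×(2.998×10^8 m/s)×31.4×10^-6 s)
= 1.2419 × (-2232.3 m) = -2.77 km

Δx' ≈ -2.77 km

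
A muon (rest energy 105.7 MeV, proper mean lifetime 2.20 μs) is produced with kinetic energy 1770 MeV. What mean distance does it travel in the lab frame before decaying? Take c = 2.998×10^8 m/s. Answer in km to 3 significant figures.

γ = 1 + K/(m₀c²) = 1 + 1770/105.7 = 17.746
β = √(1 − 1/γ²) = 0.99841
Dilated lifetime: γτ₀ = 17.746 × 2.20 μs = 39.040 μs
d = βc·γτ₀ = 0.99841 × (2.998×10^8 m/s) × 3.9040×10^-5 s = 11.7 km

d ≈ 11.7 km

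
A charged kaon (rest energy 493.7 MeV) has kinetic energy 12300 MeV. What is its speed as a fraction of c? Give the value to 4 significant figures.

β ≈ 0.9993

γ = 1 + K/(m₀c²) = 1 + 12300/493.7 = 25.9139
β = √(1 − 1/γ²) = 0.9993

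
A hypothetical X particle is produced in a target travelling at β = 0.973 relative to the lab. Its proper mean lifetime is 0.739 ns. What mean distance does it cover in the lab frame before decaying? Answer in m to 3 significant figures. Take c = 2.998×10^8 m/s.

γ = 1/√(1 − 0.973²) = 4.3327
Dilated lifetime: Δt = γτ₀ = 4.3327 × 0.739 ns = 3.2018 ns
d = vΔt = 0.973c × 3.2018 ns = 2.9171×10^8 m/s × 3.2018×10^-9 s = 0.934 m

d ≈ 0.934 m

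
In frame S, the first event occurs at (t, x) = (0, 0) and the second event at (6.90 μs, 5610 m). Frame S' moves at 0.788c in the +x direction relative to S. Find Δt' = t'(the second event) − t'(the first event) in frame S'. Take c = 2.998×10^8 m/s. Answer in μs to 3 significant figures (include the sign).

Δt' ≈ -12.7 μs

γ = 1/√(1 − 0.788²) = 1.6242
Δt' = γ(Δt − vΔx/c²) = 1.6242 × (6.90 μs − 0.788×5610 m / (2.998×10^8 m/s))
= 1.6242 × (-7.8454 μs) = -12.7 μs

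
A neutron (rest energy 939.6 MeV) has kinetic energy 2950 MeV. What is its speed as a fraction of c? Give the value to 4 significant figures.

γ = 1 + K/(m₀c²) = 1 + 2950/939.6 = 4.13963
β = √(1 − 1/γ²) = 0.9704

β ≈ 0.9704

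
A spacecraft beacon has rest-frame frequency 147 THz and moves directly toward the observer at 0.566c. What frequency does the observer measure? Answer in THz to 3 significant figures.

f_obs ≈ 279 THz

Relativistic Doppler: f_obs = f_src √((1+β)/(1−β))
= 147 × √(1.5660/0.43400) = 147 × 1.8996 = 279 THz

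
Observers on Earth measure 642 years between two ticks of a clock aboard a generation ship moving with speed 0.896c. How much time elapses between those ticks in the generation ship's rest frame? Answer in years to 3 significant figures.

τ₀ ≈ 285 years

γ = 1/√(1 − 0.896²) = 2.2520
Proper time: τ₀ = Δt/γ = 642/2.2520 = 285 years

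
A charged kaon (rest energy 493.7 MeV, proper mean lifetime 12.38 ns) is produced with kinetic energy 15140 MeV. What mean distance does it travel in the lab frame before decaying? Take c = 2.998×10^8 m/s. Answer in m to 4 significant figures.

d ≈ 117.5 m

γ = 1 + K/(m₀c²) = 1 + 15140/493.7 = 31.6664
β = √(1 − 1/γ²) = 0.999501
Dilated lifetime: γτ₀ = 31.6664 × 12.38 ns = 392.030 ns
d = βc·γτ₀ = 0.999501 × (2.998×10^8 m/s) × 3.92030×10^-7 s = 117.5 m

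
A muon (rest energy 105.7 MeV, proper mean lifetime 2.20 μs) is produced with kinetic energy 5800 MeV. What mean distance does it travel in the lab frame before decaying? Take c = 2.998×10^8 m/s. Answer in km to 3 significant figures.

γ = 1 + K/(m₀c²) = 1 + 5800/105.7 = 55.872
β = √(1 − 1/γ²) = 0.99984
Dilated lifetime: γτ₀ = 55.872 × 2.20 μs = 122.92 μs
d = βc·γτ₀ = 0.99984 × (2.998×10^8 m/s) × 0.00012292 s = 36.8 km

d ≈ 36.8 km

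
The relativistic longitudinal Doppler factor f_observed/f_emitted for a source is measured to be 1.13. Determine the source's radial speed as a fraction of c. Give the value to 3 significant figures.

β ≈ 0.122

f_obs/f_src = √((1+β)/(1−β)) = 1.13  ⇒  (1+β)/(1−β) = 1.2769
β = |1 − D²|/(1 + D²) = |1 − 1.2769|/(1 + 1.2769) = 0.122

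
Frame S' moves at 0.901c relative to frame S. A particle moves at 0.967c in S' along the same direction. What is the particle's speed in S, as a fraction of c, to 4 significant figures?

u ≈ 0.9983c

Relativistic velocity addition: u = (u' + v)/(1 + u'v/c²)
= (0.967 + 0.901)/(1 + 0.967×0.901) = 1.868/1.87127 = 0.9983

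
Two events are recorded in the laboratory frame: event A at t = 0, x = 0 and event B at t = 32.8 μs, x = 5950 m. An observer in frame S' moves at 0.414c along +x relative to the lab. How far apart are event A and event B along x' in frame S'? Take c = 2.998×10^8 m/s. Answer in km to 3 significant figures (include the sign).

γ = 1/√(1 − 0.414²) = 1.0986
Δx' = γ(Δx − vΔt) = 1.0986 × (5950 m − 0.414×(2.998×10^8 m/s)×32.8×10^-6 s)
= 1.0986 × (1879.0 m) = 2.06 km

Δx' ≈ 2.06 km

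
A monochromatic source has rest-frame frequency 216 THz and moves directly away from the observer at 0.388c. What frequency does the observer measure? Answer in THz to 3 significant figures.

Relativistic Doppler: f_obs = f_src √((1−β)/(1+β))
= 216 × √(0.61200/1.3880) = 216 × 0.66402 = 143 THz

f_obs ≈ 143 THz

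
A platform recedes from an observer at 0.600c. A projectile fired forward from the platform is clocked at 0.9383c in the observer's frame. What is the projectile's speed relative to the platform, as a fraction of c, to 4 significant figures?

u' ≈ 0.7741c

Inverse velocity addition: u' = (u − v)/(1 − uv/c²)
= (0.9383 − 0.600)/(1 − 0.9383×0.600) = 0.3383/0.437020 = 0.7741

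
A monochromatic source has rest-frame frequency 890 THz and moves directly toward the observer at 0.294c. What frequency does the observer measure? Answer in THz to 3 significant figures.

Relativistic Doppler: f_obs = f_src √((1+β)/(1−β))
= 890 × √(1.2940/0.70600) = 890 × 1.3538 = 1200 THz

f_obs ≈ 1200 THz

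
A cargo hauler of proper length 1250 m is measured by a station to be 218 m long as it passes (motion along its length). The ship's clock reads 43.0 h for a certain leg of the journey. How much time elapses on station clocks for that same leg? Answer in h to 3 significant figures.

Length contraction ⇒ γ = L₀/L = 1250/218 = 5.7339
Time dilation: Δt = γτ₀ = 5.7339 × 43.0 h = 247 h

Δt ≈ 247 h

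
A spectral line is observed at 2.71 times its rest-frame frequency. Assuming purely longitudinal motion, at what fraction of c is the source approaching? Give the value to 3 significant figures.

β ≈ 0.760

f_obs/f_src = √((1+β)/(1−β)) = 2.71  ⇒  (1+β)/(1−β) = 7.3441
β = |1 − D²|/(1 + D²) = |1 − 7.3441|/(1 + 7.3441) = 0.760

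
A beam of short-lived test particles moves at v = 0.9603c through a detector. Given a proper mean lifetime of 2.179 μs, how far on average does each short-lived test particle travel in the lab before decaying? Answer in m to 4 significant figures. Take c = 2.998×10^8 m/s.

d ≈ 2249 m

γ = 1/√(1 − 0.9603²) = 3.58462
Dilated lifetime: Δt = γτ₀ = 3.58462 × 2.179 μs = 7.81089 μs
d = vΔt = 0.9603c × 7.81089 μs = 2.87898×10^8 m/s × 7.81089×10^-6 s = 2249 m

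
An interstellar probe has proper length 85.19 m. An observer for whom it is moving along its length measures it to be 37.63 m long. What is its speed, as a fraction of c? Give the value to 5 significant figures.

β ≈ 0.89715

γ = L₀/L = 85.19/37.63 = 2.263885
β = √(1 − 1/γ²) = 0.89715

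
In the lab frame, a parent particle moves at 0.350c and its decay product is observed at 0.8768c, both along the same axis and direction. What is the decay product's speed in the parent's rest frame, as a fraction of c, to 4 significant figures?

Inverse velocity addition: u' = (u − v)/(1 − uv/c²)
= (0.8768 − 0.350)/(1 − 0.8768×0.350) = 0.5268/0.693120 = 0.7600

u' ≈ 0.7600c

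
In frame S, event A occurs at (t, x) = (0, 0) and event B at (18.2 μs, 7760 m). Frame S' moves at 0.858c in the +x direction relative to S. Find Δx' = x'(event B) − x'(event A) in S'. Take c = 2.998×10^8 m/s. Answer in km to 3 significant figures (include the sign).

Δx' ≈ 5.99 km

γ = 1/√(1 − 0.858²) = 1.9469
Δx' = γ(Δx − vΔt) = 1.9469 × (7760 m − 0.858×(2.998×10^8 m/s)×18.2×10^-6 s)
= 1.9469 × (3078.4 m) = 5.99 km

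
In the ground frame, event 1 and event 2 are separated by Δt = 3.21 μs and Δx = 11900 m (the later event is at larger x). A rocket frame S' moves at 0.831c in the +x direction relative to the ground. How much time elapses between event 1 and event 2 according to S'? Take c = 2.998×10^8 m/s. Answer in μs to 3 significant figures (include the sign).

γ = 1/√(1 − 0.831²) = 1.7977
Δt' = γ(Δt − vΔx/c²) = 1.7977 × (3.21 μs − 0.831×11900 m / (2.998×10^8 m/s))
= 1.7977 × (-29.775 μs) = -53.5 μs

Δt' ≈ -53.5 μs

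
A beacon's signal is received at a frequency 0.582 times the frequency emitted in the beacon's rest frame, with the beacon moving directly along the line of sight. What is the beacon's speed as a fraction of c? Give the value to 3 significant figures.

f_obs/f_src = √((1−β)/(1+β)) = 0.582  ⇒  (1−β)/(1+β) = 0.33872
β = |1 − D²|/(1 + D²) = |1 − 0.33872|/(1 + 0.33872) = 0.494

β ≈ 0.494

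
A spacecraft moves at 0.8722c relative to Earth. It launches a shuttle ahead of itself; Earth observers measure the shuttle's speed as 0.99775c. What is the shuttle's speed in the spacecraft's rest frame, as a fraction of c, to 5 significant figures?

u' ≈ 0.96754c

Inverse velocity addition: u' = (u − v)/(1 − uv/c²)
= (0.99775 − 0.8722)/(1 − 0.99775×0.8722) = 0.12555/0.1297624 = 0.96754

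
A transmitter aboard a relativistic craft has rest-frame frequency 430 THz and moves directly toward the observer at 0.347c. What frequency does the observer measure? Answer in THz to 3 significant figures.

Relativistic Doppler: f_obs = f_src √((1+β)/(1−β))
= 430 × √(1.3470/0.65300) = 430 × 1.4362 = 618 THz

f_obs ≈ 618 THz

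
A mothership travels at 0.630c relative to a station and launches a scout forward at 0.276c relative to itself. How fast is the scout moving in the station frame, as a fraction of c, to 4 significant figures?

Compose boost 2: (0.276 + 0.630)/(1 + 0.276×0.630) = 0.9060/1.17388 = 0.7718

u ≈ 0.7718c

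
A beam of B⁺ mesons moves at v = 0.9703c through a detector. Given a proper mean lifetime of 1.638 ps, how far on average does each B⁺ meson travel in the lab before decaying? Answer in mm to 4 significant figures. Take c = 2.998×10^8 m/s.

γ = 1/√(1 − 0.9703²) = 4.13386
Dilated lifetime: Δt = γτ₀ = 4.13386 × 1.638 ps = 6.77126 ps
d = vΔt = 0.9703c × 6.77126 ps = 2.90896×10^8 m/s × 6.77126×10^-12 s = 1.970 mm

d ≈ 1.970 mm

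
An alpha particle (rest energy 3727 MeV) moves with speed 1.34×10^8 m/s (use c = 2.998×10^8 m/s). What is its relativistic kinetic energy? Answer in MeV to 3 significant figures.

β = v/c = 1.34×10^8 / 2.998×10^8 = 0.44696
γ = 1/√(1 − 0.44696²) = 1.1179
K = (γ − 1)m₀c² = (1.1179 − 1) × 3727 MeV = 0.11788 × 3727 MeV = 439 MeV

K ≈ 439 MeV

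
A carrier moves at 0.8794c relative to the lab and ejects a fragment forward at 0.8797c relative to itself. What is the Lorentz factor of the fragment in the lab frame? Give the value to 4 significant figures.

γ ≈ 7.834

u_lab = (0.8797 + 0.8794)/(1 + 0.8797×0.8794) = 1.7591/1.773608 = 0.9918200
γ = 1/√(1 − 0.9918200²) = 7.834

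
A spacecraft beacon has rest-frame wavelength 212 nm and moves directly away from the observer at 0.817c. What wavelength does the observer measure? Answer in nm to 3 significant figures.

λ_obs ≈ 668 nm

Relativistic Doppler: λ_obs = λ_src √((1+β)/(1−β))
= 212 × √(1.8170/0.18300) = 212 × 3.1510 = 668 nm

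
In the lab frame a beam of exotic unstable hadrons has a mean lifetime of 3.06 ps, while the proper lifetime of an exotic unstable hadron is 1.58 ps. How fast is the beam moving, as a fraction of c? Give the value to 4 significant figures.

γ = Δt/τ₀ = 3.06/1.58 = 1.93671
β = √(1 − 1/γ²) = √(1 − 1/1.93671²) = 0.8564

β ≈ 0.8564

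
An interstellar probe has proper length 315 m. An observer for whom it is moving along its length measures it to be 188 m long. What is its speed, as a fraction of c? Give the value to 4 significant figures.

β ≈ 0.8024

γ = L₀/L = 315/188 = 1.67553
β = √(1 − 1/γ²) = 0.8024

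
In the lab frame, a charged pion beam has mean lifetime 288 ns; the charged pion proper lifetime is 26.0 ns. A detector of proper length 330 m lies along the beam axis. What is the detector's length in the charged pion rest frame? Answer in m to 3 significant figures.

L ≈ 29.8 m

Time dilation ⇒ γ = Δt/τ₀ = 288/26.0 = 11.077
Length contraction: L = L₀/γ = 330/11.077 = 29.8 m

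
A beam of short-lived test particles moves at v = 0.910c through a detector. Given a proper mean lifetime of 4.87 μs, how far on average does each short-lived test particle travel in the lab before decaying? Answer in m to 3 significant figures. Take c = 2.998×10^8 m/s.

d ≈ 3200 m

γ = 1/√(1 − 0.910²) = 2.4119
Dilated lifetime: Δt = γτ₀ = 2.4119 × 4.87 μs = 11.746 μs
d = vΔt = 0.910c × 11.746 μs = 2.7282×10^8 m/s × 1.1746×10^-5 s = 3200 m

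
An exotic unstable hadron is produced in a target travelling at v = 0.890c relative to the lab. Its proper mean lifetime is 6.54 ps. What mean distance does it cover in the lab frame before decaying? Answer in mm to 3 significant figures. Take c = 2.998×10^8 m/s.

d ≈ 3.83 mm

γ = 1/√(1 − 0.890²) = 2.1932
Dilated lifetime: Δt = γτ₀ = 2.1932 × 6.54 ps = 14.343 ps
d = vΔt = 0.890c × 14.343 ps = 2.6682×10^8 m/s × 1.4343×10^-11 s = 3.83 mm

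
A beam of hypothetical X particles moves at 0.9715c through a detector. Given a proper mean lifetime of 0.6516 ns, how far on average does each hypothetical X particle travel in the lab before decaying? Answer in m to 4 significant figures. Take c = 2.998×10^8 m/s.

d ≈ 0.8006 m

γ = 1/√(1 − 0.9715²) = 4.21871
Dilated lifetime: Δt = γτ₀ = 4.21871 × 0.6516 ns = 2.74891 ns
d = vΔt = 0.9715c × 2.74891 ns = 2.91256×10^8 m/s × 2.74891×10^-9 s = 0.8006 m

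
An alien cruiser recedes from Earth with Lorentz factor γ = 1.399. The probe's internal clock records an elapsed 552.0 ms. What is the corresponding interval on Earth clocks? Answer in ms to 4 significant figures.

Δt ≈ 772.2 ms

γ = 1.399 (given)
Time dilation: Δt = γτ₀ = 1.399 × 552.0 ms = 772.2 ms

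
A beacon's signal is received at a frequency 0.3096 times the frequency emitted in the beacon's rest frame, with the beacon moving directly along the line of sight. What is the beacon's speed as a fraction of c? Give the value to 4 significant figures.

f_obs/f_src = √((1−β)/(1+β)) = 0.3096  ⇒  (1−β)/(1+β) = 0.0958522
β = |1 − D²|/(1 + D²) = |1 − 0.0958522|/(1 + 0.0958522) = 0.8251

β ≈ 0.8251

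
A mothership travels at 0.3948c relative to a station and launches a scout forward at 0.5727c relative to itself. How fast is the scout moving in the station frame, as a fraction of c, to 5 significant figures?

Compose boost 2: (0.5727 + 0.3948)/(1 + 0.5727×0.3948) = 0.96750/1.226102 = 0.78909

u ≈ 0.78909c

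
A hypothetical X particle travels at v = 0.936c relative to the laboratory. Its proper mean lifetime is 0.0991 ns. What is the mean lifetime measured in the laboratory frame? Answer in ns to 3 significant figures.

γ = 1/√(1 − 0.936²) = 2.8409
Time dilation: Δt = γτ₀ = 2.8409 × 0.0991 ns = 0.282 ns

Δt ≈ 0.282 ns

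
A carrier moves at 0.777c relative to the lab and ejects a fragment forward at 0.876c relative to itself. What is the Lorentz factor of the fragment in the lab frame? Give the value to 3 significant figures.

γ ≈ 5.54

u_lab = (0.876 + 0.777)/(1 + 0.876×0.777) = 1.653/1.68065 = 0.983547
γ = 1/√(1 − 0.983547²) = 5.54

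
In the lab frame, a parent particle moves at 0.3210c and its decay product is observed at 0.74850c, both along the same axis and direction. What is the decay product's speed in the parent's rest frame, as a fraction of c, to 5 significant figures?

Inverse velocity addition: u' = (u − v)/(1 − uv/c²)
= (0.74850 − 0.3210)/(1 − 0.74850×0.3210) = 0.42750/0.7597315 = 0.56270

u' ≈ 0.56270c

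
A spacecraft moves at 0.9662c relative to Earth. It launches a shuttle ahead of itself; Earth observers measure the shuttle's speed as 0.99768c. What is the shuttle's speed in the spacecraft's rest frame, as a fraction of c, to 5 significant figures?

u' ≈ 0.87344c

Inverse velocity addition: u' = (u − v)/(1 − uv/c²)
= (0.99768 − 0.9662)/(1 − 0.99768×0.9662) = 0.031480/0.03604158 = 0.87344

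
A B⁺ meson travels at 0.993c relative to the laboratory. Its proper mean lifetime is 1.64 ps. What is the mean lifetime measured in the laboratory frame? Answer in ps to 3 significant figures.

γ = 1/√(1 − 0.993²) = 8.4664
Time dilation: Δt = γτ₀ = 8.4664 × 1.64 ps = 13.9 ps

Δt ≈ 13.9 ps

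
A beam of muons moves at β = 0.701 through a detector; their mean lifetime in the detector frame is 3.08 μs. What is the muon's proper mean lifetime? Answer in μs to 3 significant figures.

τ₀ ≈ 2.20 μs

γ = 1/√(1 − 0.701²) = 1.4022
Proper time: τ₀ = Δt/γ = 3.08/1.4022 = 2.20 μs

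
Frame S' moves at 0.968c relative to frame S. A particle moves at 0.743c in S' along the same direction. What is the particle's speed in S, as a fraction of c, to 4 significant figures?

Relativistic velocity addition: u = (u' + v)/(1 + u'v/c²)
= (0.743 + 0.968)/(1 + 0.743×0.968) = 1.711/1.71922 = 0.9952

u ≈ 0.9952c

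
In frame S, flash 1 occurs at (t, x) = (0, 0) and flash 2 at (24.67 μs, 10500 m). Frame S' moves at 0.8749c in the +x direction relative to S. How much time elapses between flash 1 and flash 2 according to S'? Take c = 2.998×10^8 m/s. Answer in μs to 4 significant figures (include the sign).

Δt' ≈ -12.33 μs

γ = 1/√(1 − 0.8749²) = 2.06482
Δt' = γ(Δt − vΔx/c²) = 2.06482 × (24.67 μs − 0.8749×10500 m / (2.998×10^8 m/s))
= 2.06482 × (-5.97193 μs) = -12.33 μs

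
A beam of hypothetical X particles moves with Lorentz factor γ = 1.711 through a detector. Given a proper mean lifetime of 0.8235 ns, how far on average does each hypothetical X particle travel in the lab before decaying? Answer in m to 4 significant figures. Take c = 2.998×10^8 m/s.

β = √(1 − 1/γ²) = √(1 − 1/1.711²) = 0.811427
Dilated lifetime: Δt = γτ₀ = 1.711 × 0.8235 ns = 1.40901 ns
d = vΔt = 0.811427c × 1.40901 ns = 2.43266×10^8 m/s × 1.40901×10^-9 s = 0.3428 m

d ≈ 0.3428 m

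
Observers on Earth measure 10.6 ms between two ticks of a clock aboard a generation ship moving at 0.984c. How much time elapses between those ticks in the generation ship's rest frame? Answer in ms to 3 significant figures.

γ = 1/√(1 − 0.984²) = 5.6127
Proper time: τ₀ = Δt/γ = 10.6/5.6127 = 1.89 ms

τ₀ ≈ 1.89 ms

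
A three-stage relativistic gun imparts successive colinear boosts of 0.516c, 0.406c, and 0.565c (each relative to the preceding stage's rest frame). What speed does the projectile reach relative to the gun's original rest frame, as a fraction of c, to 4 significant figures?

u ≈ 0.9277c

Compose boost 2: (0.406 + 0.516)/(1 + 0.406×0.516) = 0.9220/1.20950 = 0.762301
Compose boost 3: (0.565 + 0.762301)/(1 + 0.565×0.762301) = 1.32730/1.43070 = 0.9277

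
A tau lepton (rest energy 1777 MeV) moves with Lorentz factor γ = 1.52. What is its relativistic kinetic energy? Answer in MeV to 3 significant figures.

K ≈ 924 MeV

γ = 1.52 (given)
K = (γ − 1)m₀c² = (1.52 − 1) × 1777 MeV = 0.52000 × 1777 MeV = 924 MeV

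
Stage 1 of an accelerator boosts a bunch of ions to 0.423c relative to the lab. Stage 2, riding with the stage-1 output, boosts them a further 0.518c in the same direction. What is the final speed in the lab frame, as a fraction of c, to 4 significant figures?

u ≈ 0.7719c

Compose boost 2: (0.518 + 0.423)/(1 + 0.518×0.423) = 0.9410/1.21911 = 0.7719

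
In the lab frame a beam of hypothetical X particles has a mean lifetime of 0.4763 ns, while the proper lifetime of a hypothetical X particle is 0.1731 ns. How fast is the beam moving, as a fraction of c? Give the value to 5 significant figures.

β ≈ 0.93162

γ = Δt/τ₀ = 0.4763/0.1731 = 2.751589
β = √(1 − 1/γ²) = √(1 − 1/2.751589²) = 0.93162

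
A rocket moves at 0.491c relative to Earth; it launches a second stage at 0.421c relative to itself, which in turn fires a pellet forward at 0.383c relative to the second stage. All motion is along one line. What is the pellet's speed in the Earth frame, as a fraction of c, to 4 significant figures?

u ≈ 0.8831c

Compose boost 2: (0.421 + 0.491)/(1 + 0.421×0.491) = 0.9120/1.20671 = 0.755773
Compose boost 3: (0.383 + 0.755773)/(1 + 0.383×0.755773) = 1.13877/1.28946 = 0.8831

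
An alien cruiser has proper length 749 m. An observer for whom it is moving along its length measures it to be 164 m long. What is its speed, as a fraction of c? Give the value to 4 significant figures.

β ≈ 0.9757

γ = L₀/L = 749/164 = 4.56707
β = √(1 − 1/γ²) = 0.9757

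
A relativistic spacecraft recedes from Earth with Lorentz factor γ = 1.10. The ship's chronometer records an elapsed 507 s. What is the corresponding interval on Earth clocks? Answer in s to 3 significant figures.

Δt ≈ 558 s

γ = 1.10 (given)
Time dilation: Δt = γτ₀ = 1.10 × 507 s = 558 s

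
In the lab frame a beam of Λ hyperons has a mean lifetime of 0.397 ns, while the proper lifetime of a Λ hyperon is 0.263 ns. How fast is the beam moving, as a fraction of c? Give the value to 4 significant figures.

β ≈ 0.7491

γ = Δt/τ₀ = 0.397/0.263 = 1.50951
β = √(1 − 1/γ²) = √(1 − 1/1.50951²) = 0.7491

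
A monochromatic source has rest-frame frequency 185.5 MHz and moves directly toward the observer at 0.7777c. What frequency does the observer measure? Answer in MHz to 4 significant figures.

Relativistic Doppler: f_obs = f_src √((1+β)/(1−β))
= 185.5 × √(1.77770/0.222300) = 185.5 × 2.82787 = 524.6 MHz

f_obs ≈ 524.6 MHz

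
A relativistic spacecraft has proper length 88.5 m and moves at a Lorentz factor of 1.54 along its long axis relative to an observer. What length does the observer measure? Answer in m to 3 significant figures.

γ = 1.54 (given)
Length contraction: L = L₀/γ = 88.5/1.54 = 57.5 m

L ≈ 57.5 m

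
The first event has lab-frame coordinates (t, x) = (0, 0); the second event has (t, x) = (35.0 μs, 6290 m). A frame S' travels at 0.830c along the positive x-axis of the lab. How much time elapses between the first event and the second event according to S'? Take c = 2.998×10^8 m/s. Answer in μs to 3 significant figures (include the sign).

γ = 1/√(1 − 0.830²) = 1.7929
Δt' = γ(Δt − vΔx/c²) = 1.7929 × (35.0 μs − 0.830×6290 m / (2.998×10^8 m/s))
= 1.7929 × (17.586 μs) = 31.5 μs

Δt' ≈ 31.5 μs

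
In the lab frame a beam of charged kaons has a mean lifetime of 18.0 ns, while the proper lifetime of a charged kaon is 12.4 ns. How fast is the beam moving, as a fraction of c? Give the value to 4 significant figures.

β ≈ 0.7249

γ = Δt/τ₀ = 18.0/12.4 = 1.45161
β = √(1 − 1/γ²) = √(1 − 1/1.45161²) = 0.7249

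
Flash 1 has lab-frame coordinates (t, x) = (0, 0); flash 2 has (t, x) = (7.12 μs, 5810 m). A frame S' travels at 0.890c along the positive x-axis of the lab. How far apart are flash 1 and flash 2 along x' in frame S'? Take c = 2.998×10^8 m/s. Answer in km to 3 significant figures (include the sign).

Δx' ≈ 8.58 km

γ = 1/√(1 − 0.890²) = 2.1932
Δx' = γ(Δx − vΔt) = 2.1932 × (5810 m − 0.890×(2.998×10^8 m/s)×7.12×10^-6 s)
= 2.1932 × (3910.2 m) = 8.58 km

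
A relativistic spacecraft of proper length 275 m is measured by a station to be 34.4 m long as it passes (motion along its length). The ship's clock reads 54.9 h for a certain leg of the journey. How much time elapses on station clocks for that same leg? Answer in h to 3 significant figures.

Length contraction ⇒ γ = L₀/L = 275/34.4 = 7.9942
Time dilation: Δt = γτ₀ = 7.9942 × 54.9 h = 439 h

Δt ≈ 439 h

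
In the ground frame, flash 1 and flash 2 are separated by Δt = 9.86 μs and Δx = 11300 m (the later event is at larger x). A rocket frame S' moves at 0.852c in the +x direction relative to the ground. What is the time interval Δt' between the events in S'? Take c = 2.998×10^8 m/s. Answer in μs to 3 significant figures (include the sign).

Δt' ≈ -42.5 μs

γ = 1/√(1 − 0.852²) = 1.9101
Δt' = γ(Δt − vΔx/c²) = 1.9101 × (9.86 μs − 0.852×11300 m / (2.998×10^8 m/s))
= 1.9101 × (-22.253 μs) = -42.5 μs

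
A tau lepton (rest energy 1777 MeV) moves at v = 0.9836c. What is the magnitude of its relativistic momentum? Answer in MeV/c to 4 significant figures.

p ≈ 9691 MeV/c

γ = 1/√(1 − 0.9836²) = 5.54435
p = γβm₀c = 5.54435 × 0.9836 × 1777 MeV/c = 9691 MeV/c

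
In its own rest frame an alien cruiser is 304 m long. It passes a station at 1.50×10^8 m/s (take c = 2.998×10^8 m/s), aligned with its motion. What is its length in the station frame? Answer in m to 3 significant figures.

β = v/c = 1.50×10^8 / 2.998×10^8 = 0.50033
γ = 1/√(1 − 0.50033²) = 1.1550
Length contraction: L = L₀/γ = 304/1.1550 = 263 m

L ≈ 263 m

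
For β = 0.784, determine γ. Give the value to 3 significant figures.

γ ≈ 1.61

γ = 1/√(1 − β²) = 1/√(1 − 0.784²) = 1/√(0.38534) = 1.61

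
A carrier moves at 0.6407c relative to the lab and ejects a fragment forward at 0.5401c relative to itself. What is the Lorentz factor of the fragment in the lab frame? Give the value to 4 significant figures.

γ ≈ 2.083

u_lab = (0.5401 + 0.6407)/(1 + 0.5401×0.6407) = 1.1808/1.346042 = 0.8772386
γ = 1/√(1 − 0.8772386²) = 2.083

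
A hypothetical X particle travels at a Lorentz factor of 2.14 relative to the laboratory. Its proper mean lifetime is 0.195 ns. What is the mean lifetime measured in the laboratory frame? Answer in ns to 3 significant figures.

Δt ≈ 0.417 ns

γ = 2.14 (given)
Time dilation: Δt = γτ₀ = 2.14 × 0.195 ns = 0.417 ns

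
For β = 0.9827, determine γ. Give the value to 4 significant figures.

γ ≈ 5.399

γ = 1/√(1 − β²) = 1/√(1 − 0.9827²) = 1/√(0.0343007) = 5.399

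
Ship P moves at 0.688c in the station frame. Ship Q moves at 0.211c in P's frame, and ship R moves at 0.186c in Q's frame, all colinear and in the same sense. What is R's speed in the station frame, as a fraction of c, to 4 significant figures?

Compose boost 2: (0.211 + 0.688)/(1 + 0.211×0.688) = 0.8990/1.14517 = 0.785038
Compose boost 3: (0.186 + 0.785038)/(1 + 0.186×0.785038) = 0.971038/1.14602 = 0.8473

u ≈ 0.8473c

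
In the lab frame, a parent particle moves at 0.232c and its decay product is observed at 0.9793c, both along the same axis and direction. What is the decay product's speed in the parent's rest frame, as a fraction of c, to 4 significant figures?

Inverse velocity addition: u' = (u − v)/(1 − uv/c²)
= (0.9793 − 0.232)/(1 − 0.9793×0.232) = 0.7473/0.772802 = 0.9670

u' ≈ 0.9670c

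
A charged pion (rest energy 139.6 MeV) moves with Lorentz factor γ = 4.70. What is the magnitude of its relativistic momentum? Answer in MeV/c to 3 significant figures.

β = √(1 − 1/γ²) = √(1 − 1/4.70²) = 0.97710
p = γβm₀c = 4.70 × 0.97710 × 139.6 MeV/c = 641 MeV/c

p ≈ 641 MeV/c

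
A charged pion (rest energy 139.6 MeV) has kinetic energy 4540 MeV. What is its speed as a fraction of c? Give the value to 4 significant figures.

β ≈ 0.9996

γ = 1 + K/(m₀c²) = 1 + 4540/139.6 = 33.5215
β = √(1 − 1/γ²) = 0.9996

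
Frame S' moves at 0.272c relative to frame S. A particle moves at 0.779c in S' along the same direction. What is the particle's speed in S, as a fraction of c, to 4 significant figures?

u ≈ 0.8672c

Relativistic velocity addition: u = (u' + v)/(1 + u'v/c²)
= (0.779 + 0.272)/(1 + 0.779×0.272) = 1.051/1.21189 = 0.8672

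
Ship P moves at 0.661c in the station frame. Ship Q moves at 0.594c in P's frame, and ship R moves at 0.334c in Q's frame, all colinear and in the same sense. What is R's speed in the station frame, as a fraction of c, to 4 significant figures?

Compose boost 2: (0.594 + 0.661)/(1 + 0.594×0.661) = 1.255/1.39263 = 0.901170
Compose boost 3: (0.334 + 0.901170)/(1 + 0.334×0.901170) = 1.23517/1.30099 = 0.9494

u ≈ 0.9494c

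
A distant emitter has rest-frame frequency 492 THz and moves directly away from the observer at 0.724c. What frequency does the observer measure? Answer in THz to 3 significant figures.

f_obs ≈ 197 THz

Relativistic Doppler: f_obs = f_src √((1−β)/(1+β))
= 492 × √(0.27600/1.7240) = 492 × 0.40012 = 197 THz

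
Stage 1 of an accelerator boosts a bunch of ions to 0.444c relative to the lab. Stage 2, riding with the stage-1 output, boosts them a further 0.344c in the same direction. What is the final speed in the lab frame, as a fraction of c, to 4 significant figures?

Compose boost 2: (0.344 + 0.444)/(1 + 0.344×0.444) = 0.7880/1.15274 = 0.6836

u ≈ 0.6836c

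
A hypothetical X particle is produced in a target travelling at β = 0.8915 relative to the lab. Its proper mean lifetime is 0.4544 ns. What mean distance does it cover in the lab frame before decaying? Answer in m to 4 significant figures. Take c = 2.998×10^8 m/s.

d ≈ 0.2681 m

γ = 1/√(1 − 0.8915²) = 2.20740
Dilated lifetime: Δt = γτ₀ = 2.20740 × 0.4544 ns = 1.00304 ns
d = vΔt = 0.8915c × 1.00304 ns = 2.67272×10^8 m/s × 1.00304×10^-9 s = 0.2681 m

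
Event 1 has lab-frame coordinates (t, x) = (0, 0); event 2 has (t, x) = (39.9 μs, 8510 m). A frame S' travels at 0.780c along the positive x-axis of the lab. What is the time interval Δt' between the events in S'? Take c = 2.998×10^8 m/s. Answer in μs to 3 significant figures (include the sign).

γ = 1/√(1 − 0.780²) = 1.5980
Δt' = γ(Δt − vΔx/c²) = 1.5980 × (39.9 μs − 0.780×8510 m / (2.998×10^8 m/s))
= 1.5980 × (17.759 μs) = 28.4 μs

Δt' ≈ 28.4 μs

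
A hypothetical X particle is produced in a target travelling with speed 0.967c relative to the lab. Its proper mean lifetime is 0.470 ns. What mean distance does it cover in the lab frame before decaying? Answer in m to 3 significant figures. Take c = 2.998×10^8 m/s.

d ≈ 0.535 m

γ = 1/√(1 − 0.967²) = 3.9250
Dilated lifetime: Δt = γτ₀ = 3.9250 × 0.470 ns = 1.8448 ns
d = vΔt = 0.967c × 1.8448 ns = 2.8991×10^8 m/s × 1.8448×10^-9 s = 0.535 m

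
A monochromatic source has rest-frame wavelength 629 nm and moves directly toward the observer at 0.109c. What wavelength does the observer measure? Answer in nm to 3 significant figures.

Relativistic Doppler: λ_obs = λ_src √((1−β)/(1+β))
= 629 × √(0.89100/1.1090) = 629 × 0.89634 = 564 nm

λ_obs ≈ 564 nm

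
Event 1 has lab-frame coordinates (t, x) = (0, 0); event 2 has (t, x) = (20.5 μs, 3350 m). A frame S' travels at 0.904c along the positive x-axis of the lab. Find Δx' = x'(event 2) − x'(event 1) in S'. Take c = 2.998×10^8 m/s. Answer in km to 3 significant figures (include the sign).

Δx' ≈ -5.16 km

γ = 1/√(1 − 0.904²) = 2.3390
Δx' = γ(Δx − vΔt) = 2.3390 × (3350 m − 0.904×(2.998×10^8 m/s)×20.5×10^-6 s)
= 2.3390 × (-2205.9 m) = -5.16 km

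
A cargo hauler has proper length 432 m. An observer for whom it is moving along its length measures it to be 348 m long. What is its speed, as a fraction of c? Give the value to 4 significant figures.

γ = L₀/L = 432/348 = 1.24138
β = √(1 − 1/γ²) = 0.5925

β ≈ 0.5925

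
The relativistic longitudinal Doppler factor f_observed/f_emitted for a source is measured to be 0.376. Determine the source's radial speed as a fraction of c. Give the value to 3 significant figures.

f_obs/f_src = √((1−β)/(1+β)) = 0.376  ⇒  (1−β)/(1+β) = 0.14138
β = |1 − D²|/(1 + D²) = |1 − 0.14138|/(1 + 0.14138) = 0.752

β ≈ 0.752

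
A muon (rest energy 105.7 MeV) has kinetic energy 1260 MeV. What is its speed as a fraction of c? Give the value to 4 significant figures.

β ≈ 0.9970

γ = 1 + K/(m₀c²) = 1 + 1260/105.7 = 12.9205
β = √(1 − 1/γ²) = 0.9970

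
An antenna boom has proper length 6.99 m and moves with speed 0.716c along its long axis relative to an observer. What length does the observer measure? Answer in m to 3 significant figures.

γ = 1/√(1 − 0.716²) = 1.4325
Length contraction: L = L₀/γ = 6.99/1.4325 = 4.88 m

L ≈ 4.88 m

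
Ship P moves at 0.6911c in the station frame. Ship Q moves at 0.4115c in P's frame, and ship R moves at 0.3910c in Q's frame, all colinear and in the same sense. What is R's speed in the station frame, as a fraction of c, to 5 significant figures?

u ≈ 0.93547c

Compose boost 2: (0.4115 + 0.6911)/(1 + 0.4115×0.6911) = 1.1026/1.284388 = 0.8584636
Compose boost 3: (0.3910 + 0.8584636)/(1 + 0.3910×0.8584636) = 1.249464/1.335659 = 0.93547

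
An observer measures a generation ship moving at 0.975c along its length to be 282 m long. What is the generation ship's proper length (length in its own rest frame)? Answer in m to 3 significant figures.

L₀ ≈ 1270 m

γ = 1/√(1 − 0.975²) = 4.5004
L₀ = γL = 4.5004 × 282 = 1270 m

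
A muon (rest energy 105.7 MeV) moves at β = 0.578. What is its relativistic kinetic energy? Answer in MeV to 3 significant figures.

γ = 1/√(1 − 0.578²) = 1.2254
K = (γ − 1)m₀c² = (1.2254 − 1) × 105.7 MeV = 0.22543 × 105.7 MeV = 23.8 MeV

K ≈ 23.8 MeV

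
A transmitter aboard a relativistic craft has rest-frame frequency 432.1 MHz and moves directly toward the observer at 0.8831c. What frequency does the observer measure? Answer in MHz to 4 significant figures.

f_obs ≈ 1734 MHz

Relativistic Doppler: f_obs = f_src √((1+β)/(1−β))
= 432.1 × √(1.88310/0.116900) = 432.1 × 4.01356 = 1734 MHz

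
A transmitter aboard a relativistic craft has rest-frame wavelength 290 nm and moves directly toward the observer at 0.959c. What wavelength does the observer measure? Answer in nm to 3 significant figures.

λ_obs ≈ 42.0 nm

Relativistic Doppler: λ_obs = λ_src √((1−β)/(1+β))
= 290 × √(0.041000/1.9590) = 290 × 0.14467 = 42.0 nm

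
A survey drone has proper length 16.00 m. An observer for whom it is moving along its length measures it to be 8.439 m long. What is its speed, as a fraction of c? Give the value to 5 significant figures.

β ≈ 0.84959

γ = L₀/L = 16.00/8.439 = 1.895959
β = √(1 − 1/γ²) = 0.84959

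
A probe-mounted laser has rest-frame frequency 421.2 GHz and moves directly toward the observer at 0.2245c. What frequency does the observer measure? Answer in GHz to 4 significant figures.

f_obs ≈ 529.3 GHz

Relativistic Doppler: f_obs = f_src √((1+β)/(1−β))
= 421.2 × √(1.22450/0.775500) = 421.2 × 1.25658 = 529.3 GHz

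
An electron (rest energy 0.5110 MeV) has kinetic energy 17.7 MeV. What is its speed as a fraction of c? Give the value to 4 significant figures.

γ = 1 + K/(m₀c²) = 1 + 17.7/0.5110 = 35.6380
β = √(1 − 1/γ²) = 0.9996

β ≈ 0.9996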